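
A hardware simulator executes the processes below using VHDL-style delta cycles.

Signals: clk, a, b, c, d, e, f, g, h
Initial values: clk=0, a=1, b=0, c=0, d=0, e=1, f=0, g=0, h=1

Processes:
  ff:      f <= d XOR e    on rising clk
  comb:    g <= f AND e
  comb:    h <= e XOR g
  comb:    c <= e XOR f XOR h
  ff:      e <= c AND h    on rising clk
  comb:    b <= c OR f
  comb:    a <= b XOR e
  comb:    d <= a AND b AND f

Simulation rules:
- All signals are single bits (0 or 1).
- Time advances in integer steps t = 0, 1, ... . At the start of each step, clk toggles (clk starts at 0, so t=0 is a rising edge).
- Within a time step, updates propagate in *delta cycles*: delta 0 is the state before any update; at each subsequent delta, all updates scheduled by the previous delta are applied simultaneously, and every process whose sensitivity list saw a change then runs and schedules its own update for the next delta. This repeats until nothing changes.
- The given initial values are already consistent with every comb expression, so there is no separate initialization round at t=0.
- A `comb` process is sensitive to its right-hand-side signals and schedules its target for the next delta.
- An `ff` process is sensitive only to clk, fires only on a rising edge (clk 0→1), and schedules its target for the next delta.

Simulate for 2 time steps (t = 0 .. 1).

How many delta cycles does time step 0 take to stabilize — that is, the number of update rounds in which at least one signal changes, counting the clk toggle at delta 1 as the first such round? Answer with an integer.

5

t=0 Δ0: f=0 g=0 b=0 h=1 c=0 d=0 clk=0 a=1 e=1
  Δ1: clk:0→1
  Δ2: f:0→1, e:1→0
  Δ3: b:0→1, h:1→0, a:1→0
  Δ4: c:0→1, a:0→1
  Δ5: d:0→1
  (5Δ to stable)
t=1 Δ0: f=1 g=0 b=1 h=0 c=1 d=1 clk=1 a=1 e=0
  Δ1: clk:1→0
  (1Δ to stable)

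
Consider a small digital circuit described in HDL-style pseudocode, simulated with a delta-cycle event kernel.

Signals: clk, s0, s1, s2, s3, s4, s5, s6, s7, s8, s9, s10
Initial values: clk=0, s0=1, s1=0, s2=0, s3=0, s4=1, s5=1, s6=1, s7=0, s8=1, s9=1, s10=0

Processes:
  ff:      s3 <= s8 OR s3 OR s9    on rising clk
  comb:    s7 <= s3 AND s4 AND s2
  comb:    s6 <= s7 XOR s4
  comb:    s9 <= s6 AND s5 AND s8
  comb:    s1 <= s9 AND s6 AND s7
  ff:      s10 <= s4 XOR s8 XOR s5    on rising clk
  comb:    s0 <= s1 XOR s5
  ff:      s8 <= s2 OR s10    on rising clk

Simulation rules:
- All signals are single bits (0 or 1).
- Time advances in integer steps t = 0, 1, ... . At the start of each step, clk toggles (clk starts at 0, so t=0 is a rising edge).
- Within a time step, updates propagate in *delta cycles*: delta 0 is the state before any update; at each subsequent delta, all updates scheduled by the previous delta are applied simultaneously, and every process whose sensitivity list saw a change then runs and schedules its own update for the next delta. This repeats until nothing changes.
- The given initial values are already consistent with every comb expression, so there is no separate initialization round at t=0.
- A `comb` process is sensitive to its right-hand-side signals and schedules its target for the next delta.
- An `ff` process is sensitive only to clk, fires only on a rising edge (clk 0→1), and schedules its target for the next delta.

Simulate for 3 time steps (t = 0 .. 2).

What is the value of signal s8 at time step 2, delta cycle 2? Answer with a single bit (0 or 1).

1

[bits: s2,s10,clk,s0,s4,s1,s8,s6,s5,s3,s9,s7]
t=0: Δ0=000110111010 Δ1=001110111010 Δ2=011110011110 Δ3=011110011100 | 3Δ
t=1: Δ0=011110011100 Δ1=010110011100 | 1Δ
t=2: Δ0=010110011100 Δ1=011110011100 Δ2=001110111100 Δ3=001110111110 | 3Δ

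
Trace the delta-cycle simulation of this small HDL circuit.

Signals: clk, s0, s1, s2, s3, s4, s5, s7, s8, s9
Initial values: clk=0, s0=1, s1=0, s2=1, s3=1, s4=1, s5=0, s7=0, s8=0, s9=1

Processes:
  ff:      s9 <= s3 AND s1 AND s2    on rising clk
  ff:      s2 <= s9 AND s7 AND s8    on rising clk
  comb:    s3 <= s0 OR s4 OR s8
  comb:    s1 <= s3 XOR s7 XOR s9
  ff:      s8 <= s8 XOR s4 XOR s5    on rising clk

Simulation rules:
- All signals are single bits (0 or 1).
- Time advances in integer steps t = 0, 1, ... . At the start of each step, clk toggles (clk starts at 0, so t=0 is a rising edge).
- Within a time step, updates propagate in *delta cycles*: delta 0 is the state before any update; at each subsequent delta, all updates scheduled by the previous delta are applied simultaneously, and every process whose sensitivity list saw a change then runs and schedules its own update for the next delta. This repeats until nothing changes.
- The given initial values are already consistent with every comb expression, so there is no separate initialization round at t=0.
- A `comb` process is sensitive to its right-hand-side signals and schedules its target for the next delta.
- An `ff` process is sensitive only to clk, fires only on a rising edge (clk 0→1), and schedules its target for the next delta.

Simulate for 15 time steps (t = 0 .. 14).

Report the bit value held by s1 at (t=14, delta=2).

t=0 Δ0: s7=0 s9=1 s3=1 s5=0 clk=0 s8=0 s4=1 s0=1 s2=1 s1=0
  Δ1: clk:0→1
  Δ2: s9:1→0, s8:0→1, s2:1→0
  Δ3: s1:0→1
  (3Δ to stable)
t=1 Δ0: s7=0 s9=0 s3=1 s5=0 clk=1 s8=1 s4=1 s0=1 s2=0 s1=1
  Δ1: clk:1→0
  (1Δ to stable)
t=2 Δ0: s7=0 s9=0 s3=1 s5=0 clk=0 s8=1 s4=1 s0=1 s2=0 s1=1
  Δ1: clk:0→1
  Δ2: s8:1→0
  (2Δ to stable)
t=3 Δ0: s7=0 s9=0 s3=1 s5=0 clk=1 s8=0 s4=1 s0=1 s2=0 s1=1
  Δ1: clk:1→0
  (1Δ to stable)
t=4 Δ0: s7=0 s9=0 s3=1 s5=0 clk=0 s8=0 s4=1 s0=1 s2=0 s1=1
  Δ1: clk:0→1
  Δ2: s8:0→1
  (2Δ to stable)
t=5 Δ0: s7=0 s9=0 s3=1 s5=0 clk=1 s8=1 s4=1 s0=1 s2=0 s1=1
  Δ1: clk:1→0
  (1Δ to stable)
t=6 Δ0: s7=0 s9=0 s3=1 s5=0 clk=0 s8=1 s4=1 s0=1 s2=0 s1=1
  Δ1: clk:0→1
  Δ2: s8:1→0
  (2Δ to stable)
t=7 Δ0: s7=0 s9=0 s3=1 s5=0 clk=1 s8=0 s4=1 s0=1 s2=0 s1=1
  Δ1: clk:1→0
  (1Δ to stable)
t=8 Δ0: s7=0 s9=0 s3=1 s5=0 clk=0 s8=0 s4=1 s0=1 s2=0 s1=1
  Δ1: clk:0→1
  Δ2: s8:0→1
  (2Δ to stable)
t=9 Δ0: s7=0 s9=0 s3=1 s5=0 clk=1 s8=1 s4=1 s0=1 s2=0 s1=1
  Δ1: clk:1→0
  (1Δ to stable)
t=10 Δ0: s7=0 s9=0 s3=1 s5=0 clk=0 s8=1 s4=1 s0=1 s2=0 s1=1
  Δ1: clk:0→1
  Δ2: s8:1→0
  (2Δ to stable)
t=11 Δ0: s7=0 s9=0 s3=1 s5=0 clk=1 s8=0 s4=1 s0=1 s2=0 s1=1
  Δ1: clk:1→0
  (1Δ to stable)
t=12 Δ0: s7=0 s9=0 s3=1 s5=0 clk=0 s8=0 s4=1 s0=1 s2=0 s1=1
  Δ1: clk:0→1
  Δ2: s8:0→1
  (2Δ to stable)
t=13 Δ0: s7=0 s9=0 s3=1 s5=0 clk=1 s8=1 s4=1 s0=1 s2=0 s1=1
  Δ1: clk:1→0
  (1Δ to stable)
t=14 Δ0: s7=0 s9=0 s3=1 s5=0 clk=0 s8=1 s4=1 s0=1 s2=0 s1=1
  Δ1: clk:0→1
  Δ2: s8:1→0
  (2Δ to stable)

1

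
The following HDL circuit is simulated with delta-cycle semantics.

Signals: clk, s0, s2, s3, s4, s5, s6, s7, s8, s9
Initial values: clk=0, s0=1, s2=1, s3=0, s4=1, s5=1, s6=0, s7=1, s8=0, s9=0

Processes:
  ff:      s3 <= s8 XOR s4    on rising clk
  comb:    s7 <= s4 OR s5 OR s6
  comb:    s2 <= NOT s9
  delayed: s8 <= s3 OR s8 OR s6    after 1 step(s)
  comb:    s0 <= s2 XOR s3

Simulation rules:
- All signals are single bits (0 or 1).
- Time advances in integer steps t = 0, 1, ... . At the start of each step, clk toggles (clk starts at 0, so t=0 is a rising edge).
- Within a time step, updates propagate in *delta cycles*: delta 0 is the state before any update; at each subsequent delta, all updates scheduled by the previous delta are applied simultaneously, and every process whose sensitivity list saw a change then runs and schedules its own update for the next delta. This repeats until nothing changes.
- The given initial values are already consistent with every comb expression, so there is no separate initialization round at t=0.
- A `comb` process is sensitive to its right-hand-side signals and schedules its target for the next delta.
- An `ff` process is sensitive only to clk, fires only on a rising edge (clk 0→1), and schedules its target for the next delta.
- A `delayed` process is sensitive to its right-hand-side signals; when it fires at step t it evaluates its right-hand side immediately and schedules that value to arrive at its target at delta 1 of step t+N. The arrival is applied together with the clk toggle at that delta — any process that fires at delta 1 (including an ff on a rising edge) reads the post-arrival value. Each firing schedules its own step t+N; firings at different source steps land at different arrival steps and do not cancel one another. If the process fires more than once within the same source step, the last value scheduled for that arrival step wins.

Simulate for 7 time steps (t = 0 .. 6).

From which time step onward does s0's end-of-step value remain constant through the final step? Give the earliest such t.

2

[bits: s2,s8,s4,s6,clk,s9,s0,s7,s5,s3]
t=0: Δ0=1010001110 Δ1=1010101110 Δ2=1010101111 Δ3=1010100111 | 3Δ
t=1: Δ0=1010100111 Δ1=1110000111 | 1Δ
t=2: Δ0=1110000111 Δ1=1110100111 Δ2=1110100110 Δ3=1110101110 | 3Δ
t=3: Δ0=1110101110 Δ1=1110001110 | 1Δ
t=4: Δ0=1110001110 Δ1=1110101110 | 1Δ
t=5: Δ0=1110101110 Δ1=1110001110 | 1Δ
t=6: Δ0=1110001110 Δ1=1110101110 | 1Δ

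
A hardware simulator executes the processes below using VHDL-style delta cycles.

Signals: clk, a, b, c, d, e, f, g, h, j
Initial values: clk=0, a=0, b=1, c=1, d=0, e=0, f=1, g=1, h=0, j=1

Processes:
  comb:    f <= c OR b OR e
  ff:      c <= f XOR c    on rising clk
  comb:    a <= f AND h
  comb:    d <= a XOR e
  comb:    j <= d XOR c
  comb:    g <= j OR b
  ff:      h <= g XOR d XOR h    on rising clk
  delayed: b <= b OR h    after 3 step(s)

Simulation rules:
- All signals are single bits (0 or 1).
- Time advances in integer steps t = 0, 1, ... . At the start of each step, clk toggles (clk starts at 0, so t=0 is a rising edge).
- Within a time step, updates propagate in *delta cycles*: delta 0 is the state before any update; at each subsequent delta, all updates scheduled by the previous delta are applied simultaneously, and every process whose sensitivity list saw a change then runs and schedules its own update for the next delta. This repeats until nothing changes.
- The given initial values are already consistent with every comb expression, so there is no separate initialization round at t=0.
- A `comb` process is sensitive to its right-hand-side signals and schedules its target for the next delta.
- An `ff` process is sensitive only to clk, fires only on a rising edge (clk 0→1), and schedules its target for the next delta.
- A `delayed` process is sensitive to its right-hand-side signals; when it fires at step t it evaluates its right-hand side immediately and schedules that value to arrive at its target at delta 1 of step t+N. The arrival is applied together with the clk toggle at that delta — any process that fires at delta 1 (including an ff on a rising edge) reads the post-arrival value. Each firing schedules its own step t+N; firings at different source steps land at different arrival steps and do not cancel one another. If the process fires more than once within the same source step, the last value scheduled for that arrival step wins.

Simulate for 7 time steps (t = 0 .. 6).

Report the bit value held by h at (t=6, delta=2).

t=0 Δ0: e=0 h=0 f=1 c=1 d=0 a=0 b=1 j=1 g=1 clk=0
  Δ1: clk:0→1
  Δ2: h:0→1, c:1→0
  Δ3: a:0→1, j:1→0
  Δ4: d:0→1
  Δ5: j:0→1
  (5Δ to stable)
t=1 Δ0: e=0 h=1 f=1 c=0 d=1 a=1 b=1 j=1 g=1 clk=1
  Δ1: clk:1→0
  (1Δ to stable)
t=2 Δ0: e=0 h=1 f=1 c=0 d=1 a=1 b=1 j=1 g=1 clk=0
  Δ1: clk:0→1
  Δ2: c:0→1
  Δ3: j:1→0
  (3Δ to stable)
t=3 Δ0: e=0 h=1 f=1 c=1 d=1 a=1 b=1 j=0 g=1 clk=1
  Δ1: clk:1→0
  (1Δ to stable)
t=4 Δ0: e=0 h=1 f=1 c=1 d=1 a=1 b=1 j=0 g=1 clk=0
  Δ1: clk:0→1
  Δ2: c:1→0
  Δ3: j:0→1
  (3Δ to stable)
t=5 Δ0: e=0 h=1 f=1 c=0 d=1 a=1 b=1 j=1 g=1 clk=1
  Δ1: clk:1→0
  (1Δ to stable)
t=6 Δ0: e=0 h=1 f=1 c=0 d=1 a=1 b=1 j=1 g=1 clk=0
  Δ1: clk:0→1
  Δ2: c:0→1
  Δ3: j:1→0
  (3Δ to stable)

1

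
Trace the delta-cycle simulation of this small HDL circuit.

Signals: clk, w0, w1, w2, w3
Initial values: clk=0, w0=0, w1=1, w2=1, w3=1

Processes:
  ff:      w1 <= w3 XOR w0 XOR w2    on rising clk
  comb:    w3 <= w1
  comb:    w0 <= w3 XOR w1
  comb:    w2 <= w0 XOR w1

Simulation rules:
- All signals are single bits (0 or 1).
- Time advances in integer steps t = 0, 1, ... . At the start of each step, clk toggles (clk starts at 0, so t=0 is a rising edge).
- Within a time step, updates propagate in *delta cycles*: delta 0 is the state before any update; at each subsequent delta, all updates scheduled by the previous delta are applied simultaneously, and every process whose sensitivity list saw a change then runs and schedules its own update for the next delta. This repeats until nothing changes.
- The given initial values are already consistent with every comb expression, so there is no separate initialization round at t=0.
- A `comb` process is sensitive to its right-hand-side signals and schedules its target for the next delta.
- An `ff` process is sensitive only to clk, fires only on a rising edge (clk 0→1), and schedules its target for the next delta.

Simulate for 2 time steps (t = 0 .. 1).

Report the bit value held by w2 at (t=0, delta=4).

1

t0.Δ0 w1=1 w0=0 clk=0 w3=1 w2=1
t0.Δ1 w1=1 w0=0 clk=1 w3=1 w2=1
t0.Δ2 w1=0 w0=0 clk=1 w3=1 w2=1
t0.Δ3 w1=0 w0=1 clk=1 w3=0 w2=0
t0.Δ4 w1=0 w0=0 clk=1 w3=0 w2=1
t0.Δ5 w1=0 w0=0 clk=1 w3=0 w2=0
t1.Δ0 w1=0 w0=0 clk=1 w3=0 w2=0
t1.Δ1 w1=0 w0=0 clk=0 w3=0 w2=0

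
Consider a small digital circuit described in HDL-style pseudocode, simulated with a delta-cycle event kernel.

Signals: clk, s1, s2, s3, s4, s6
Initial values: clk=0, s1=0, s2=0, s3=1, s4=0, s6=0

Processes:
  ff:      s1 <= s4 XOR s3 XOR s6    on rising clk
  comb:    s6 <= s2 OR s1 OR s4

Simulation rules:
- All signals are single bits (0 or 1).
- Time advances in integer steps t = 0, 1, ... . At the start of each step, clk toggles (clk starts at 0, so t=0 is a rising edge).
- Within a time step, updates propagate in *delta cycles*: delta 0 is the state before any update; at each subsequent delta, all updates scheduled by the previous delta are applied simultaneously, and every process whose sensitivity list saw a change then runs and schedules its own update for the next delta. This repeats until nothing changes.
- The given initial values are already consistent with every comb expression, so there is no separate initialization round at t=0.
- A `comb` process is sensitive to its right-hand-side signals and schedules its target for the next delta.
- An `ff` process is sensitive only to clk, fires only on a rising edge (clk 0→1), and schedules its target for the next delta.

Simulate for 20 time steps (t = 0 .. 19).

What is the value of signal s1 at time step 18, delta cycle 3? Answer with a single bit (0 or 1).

t0.Δ0 s6=0 s4=0 s1=0 s2=0 s3=1 clk=0
t0.Δ1 s6=0 s4=0 s1=0 s2=0 s3=1 clk=1
t0.Δ2 s6=0 s4=0 s1=1 s2=0 s3=1 clk=1
t0.Δ3 s6=1 s4=0 s1=1 s2=0 s3=1 clk=1
t1.Δ0 s6=1 s4=0 s1=1 s2=0 s3=1 clk=1
t1.Δ1 s6=1 s4=0 s1=1 s2=0 s3=1 clk=0
t2.Δ0 s6=1 s4=0 s1=1 s2=0 s3=1 clk=0
t2.Δ1 s6=1 s4=0 s1=1 s2=0 s3=1 clk=1
t2.Δ2 s6=1 s4=0 s1=0 s2=0 s3=1 clk=1
t2.Δ3 s6=0 s4=0 s1=0 s2=0 s3=1 clk=1
t3.Δ0 s6=0 s4=0 s1=0 s2=0 s3=1 clk=1
t3.Δ1 s6=0 s4=0 s1=0 s2=0 s3=1 clk=0
t4.Δ0 s6=0 s4=0 s1=0 s2=0 s3=1 clk=0
t4.Δ1 s6=0 s4=0 s1=0 s2=0 s3=1 clk=1
t4.Δ2 s6=0 s4=0 s1=1 s2=0 s3=1 clk=1
t4.Δ3 s6=1 s4=0 s1=1 s2=0 s3=1 clk=1
t5.Δ0 s6=1 s4=0 s1=1 s2=0 s3=1 clk=1
t5.Δ1 s6=1 s4=0 s1=1 s2=0 s3=1 clk=0
t6.Δ0 s6=1 s4=0 s1=1 s2=0 s3=1 clk=0
t6.Δ1 s6=1 s4=0 s1=1 s2=0 s3=1 clk=1
t6.Δ2 s6=1 s4=0 s1=0 s2=0 s3=1 clk=1
t6.Δ3 s6=0 s4=0 s1=0 s2=0 s3=1 clk=1
t7.Δ0 s6=0 s4=0 s1=0 s2=0 s3=1 clk=1
t7.Δ1 s6=0 s4=0 s1=0 s2=0 s3=1 clk=0
t8.Δ0 s6=0 s4=0 s1=0 s2=0 s3=1 clk=0
t8.Δ1 s6=0 s4=0 s1=0 s2=0 s3=1 clk=1
t8.Δ2 s6=0 s4=0 s1=1 s2=0 s3=1 clk=1
t8.Δ3 s6=1 s4=0 s1=1 s2=0 s3=1 clk=1
t9.Δ0 s6=1 s4=0 s1=1 s2=0 s3=1 clk=1
t9.Δ1 s6=1 s4=0 s1=1 s2=0 s3=1 clk=0
t10.Δ0 s6=1 s4=0 s1=1 s2=0 s3=1 clk=0
t10.Δ1 s6=1 s4=0 s1=1 s2=0 s3=1 clk=1
t10.Δ2 s6=1 s4=0 s1=0 s2=0 s3=1 clk=1
t10.Δ3 s6=0 s4=0 s1=0 s2=0 s3=1 clk=1
t11.Δ0 s6=0 s4=0 s1=0 s2=0 s3=1 clk=1
t11.Δ1 s6=0 s4=0 s1=0 s2=0 s3=1 clk=0
t12.Δ0 s6=0 s4=0 s1=0 s2=0 s3=1 clk=0
t12.Δ1 s6=0 s4=0 s1=0 s2=0 s3=1 clk=1
t12.Δ2 s6=0 s4=0 s1=1 s2=0 s3=1 clk=1
t12.Δ3 s6=1 s4=0 s1=1 s2=0 s3=1 clk=1
t13.Δ0 s6=1 s4=0 s1=1 s2=0 s3=1 clk=1
t13.Δ1 s6=1 s4=0 s1=1 s2=0 s3=1 clk=0
t14.Δ0 s6=1 s4=0 s1=1 s2=0 s3=1 clk=0
t14.Δ1 s6=1 s4=0 s1=1 s2=0 s3=1 clk=1
t14.Δ2 s6=1 s4=0 s1=0 s2=0 s3=1 clk=1
t14.Δ3 s6=0 s4=0 s1=0 s2=0 s3=1 clk=1
t15.Δ0 s6=0 s4=0 s1=0 s2=0 s3=1 clk=1
t15.Δ1 s6=0 s4=0 s1=0 s2=0 s3=1 clk=0
t16.Δ0 s6=0 s4=0 s1=0 s2=0 s3=1 clk=0
t16.Δ1 s6=0 s4=0 s1=0 s2=0 s3=1 clk=1
t16.Δ2 s6=0 s4=0 s1=1 s2=0 s3=1 clk=1
t16.Δ3 s6=1 s4=0 s1=1 s2=0 s3=1 clk=1
t17.Δ0 s6=1 s4=0 s1=1 s2=0 s3=1 clk=1
t17.Δ1 s6=1 s4=0 s1=1 s2=0 s3=1 clk=0
t18.Δ0 s6=1 s4=0 s1=1 s2=0 s3=1 clk=0
t18.Δ1 s6=1 s4=0 s1=1 s2=0 s3=1 clk=1
t18.Δ2 s6=1 s4=0 s1=0 s2=0 s3=1 clk=1
t18.Δ3 s6=0 s4=0 s1=0 s2=0 s3=1 clk=1
t19.Δ0 s6=0 s4=0 s1=0 s2=0 s3=1 clk=1
t19.Δ1 s6=0 s4=0 s1=0 s2=0 s3=1 clk=0

0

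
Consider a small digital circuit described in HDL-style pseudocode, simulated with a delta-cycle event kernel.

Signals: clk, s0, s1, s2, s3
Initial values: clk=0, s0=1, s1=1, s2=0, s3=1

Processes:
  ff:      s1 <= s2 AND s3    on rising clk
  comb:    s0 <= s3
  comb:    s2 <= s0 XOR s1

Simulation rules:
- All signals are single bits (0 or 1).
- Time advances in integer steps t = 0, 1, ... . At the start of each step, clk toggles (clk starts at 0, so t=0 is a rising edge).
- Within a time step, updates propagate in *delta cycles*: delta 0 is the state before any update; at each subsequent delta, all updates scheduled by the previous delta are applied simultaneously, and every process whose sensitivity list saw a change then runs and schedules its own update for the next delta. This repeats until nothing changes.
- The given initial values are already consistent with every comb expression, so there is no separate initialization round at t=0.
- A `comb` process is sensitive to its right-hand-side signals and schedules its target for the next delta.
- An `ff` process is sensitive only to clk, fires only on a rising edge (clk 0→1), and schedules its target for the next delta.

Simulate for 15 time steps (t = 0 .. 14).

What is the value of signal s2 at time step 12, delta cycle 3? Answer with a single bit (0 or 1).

t0.Δ0 s3=1 s1=1 s2=0 s0=1 clk=0
t0.Δ1 s3=1 s1=1 s2=0 s0=1 clk=1
t0.Δ2 s3=1 s1=0 s2=0 s0=1 clk=1
t0.Δ3 s3=1 s1=0 s2=1 s0=1 clk=1
t1.Δ0 s3=1 s1=0 s2=1 s0=1 clk=1
t1.Δ1 s3=1 s1=0 s2=1 s0=1 clk=0
t2.Δ0 s3=1 s1=0 s2=1 s0=1 clk=0
t2.Δ1 s3=1 s1=0 s2=1 s0=1 clk=1
t2.Δ2 s3=1 s1=1 s2=1 s0=1 clk=1
t2.Δ3 s3=1 s1=1 s2=0 s0=1 clk=1
t3.Δ0 s3=1 s1=1 s2=0 s0=1 clk=1
t3.Δ1 s3=1 s1=1 s2=0 s0=1 clk=0
t4.Δ0 s3=1 s1=1 s2=0 s0=1 clk=0
t4.Δ1 s3=1 s1=1 s2=0 s0=1 clk=1
t4.Δ2 s3=1 s1=0 s2=0 s0=1 clk=1
t4.Δ3 s3=1 s1=0 s2=1 s0=1 clk=1
t5.Δ0 s3=1 s1=0 s2=1 s0=1 clk=1
t5.Δ1 s3=1 s1=0 s2=1 s0=1 clk=0
t6.Δ0 s3=1 s1=0 s2=1 s0=1 clk=0
t6.Δ1 s3=1 s1=0 s2=1 s0=1 clk=1
t6.Δ2 s3=1 s1=1 s2=1 s0=1 clk=1
t6.Δ3 s3=1 s1=1 s2=0 s0=1 clk=1
t7.Δ0 s3=1 s1=1 s2=0 s0=1 clk=1
t7.Δ1 s3=1 s1=1 s2=0 s0=1 clk=0
t8.Δ0 s3=1 s1=1 s2=0 s0=1 clk=0
t8.Δ1 s3=1 s1=1 s2=0 s0=1 clk=1
t8.Δ2 s3=1 s1=0 s2=0 s0=1 clk=1
t8.Δ3 s3=1 s1=0 s2=1 s0=1 clk=1
t9.Δ0 s3=1 s1=0 s2=1 s0=1 clk=1
t9.Δ1 s3=1 s1=0 s2=1 s0=1 clk=0
t10.Δ0 s3=1 s1=0 s2=1 s0=1 clk=0
t10.Δ1 s3=1 s1=0 s2=1 s0=1 clk=1
t10.Δ2 s3=1 s1=1 s2=1 s0=1 clk=1
t10.Δ3 s3=1 s1=1 s2=0 s0=1 clk=1
t11.Δ0 s3=1 s1=1 s2=0 s0=1 clk=1
t11.Δ1 s3=1 s1=1 s2=0 s0=1 clk=0
t12.Δ0 s3=1 s1=1 s2=0 s0=1 clk=0
t12.Δ1 s3=1 s1=1 s2=0 s0=1 clk=1
t12.Δ2 s3=1 s1=0 s2=0 s0=1 clk=1
t12.Δ3 s3=1 s1=0 s2=1 s0=1 clk=1
t13.Δ0 s3=1 s1=0 s2=1 s0=1 clk=1
t13.Δ1 s3=1 s1=0 s2=1 s0=1 clk=0
t14.Δ0 s3=1 s1=0 s2=1 s0=1 clk=0
t14.Δ1 s3=1 s1=0 s2=1 s0=1 clk=1
t14.Δ2 s3=1 s1=1 s2=1 s0=1 clk=1
t14.Δ3 s3=1 s1=1 s2=0 s0=1 clk=1

1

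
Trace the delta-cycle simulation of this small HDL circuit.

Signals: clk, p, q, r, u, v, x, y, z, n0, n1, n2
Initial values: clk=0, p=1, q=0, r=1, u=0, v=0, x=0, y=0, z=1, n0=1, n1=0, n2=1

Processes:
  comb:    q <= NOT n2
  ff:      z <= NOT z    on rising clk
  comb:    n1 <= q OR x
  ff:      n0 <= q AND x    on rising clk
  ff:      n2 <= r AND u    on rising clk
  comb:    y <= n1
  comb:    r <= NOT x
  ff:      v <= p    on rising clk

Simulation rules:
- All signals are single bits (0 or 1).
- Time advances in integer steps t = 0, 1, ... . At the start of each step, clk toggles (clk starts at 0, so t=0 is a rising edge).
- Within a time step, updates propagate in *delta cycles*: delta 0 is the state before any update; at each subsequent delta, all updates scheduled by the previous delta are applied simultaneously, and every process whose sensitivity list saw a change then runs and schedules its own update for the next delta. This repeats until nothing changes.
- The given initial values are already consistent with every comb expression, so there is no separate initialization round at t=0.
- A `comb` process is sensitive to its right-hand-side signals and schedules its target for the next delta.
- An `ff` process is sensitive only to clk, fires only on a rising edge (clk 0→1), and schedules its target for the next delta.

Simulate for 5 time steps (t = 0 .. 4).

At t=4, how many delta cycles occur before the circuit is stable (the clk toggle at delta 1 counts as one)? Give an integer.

2

t=0 Δ0: n0=1 z=1 x=0 n1=0 r=1 clk=0 v=0 n2=1 q=0 p=1 y=0 u=0
  Δ1: clk:0→1
  Δ2: n0:1→0, z:1→0, v:0→1, n2:1→0
  Δ3: q:0→1
  Δ4: n1:0→1
  Δ5: y:0→1
  (5Δ to stable)
t=1 Δ0: n0=0 z=0 x=0 n1=1 r=1 clk=1 v=1 n2=0 q=1 p=1 y=1 u=0
  Δ1: clk:1→0
  (1Δ to stable)
t=2 Δ0: n0=0 z=0 x=0 n1=1 r=1 clk=0 v=1 n2=0 q=1 p=1 y=1 u=0
  Δ1: clk:0→1
  Δ2: z:0→1
  (2Δ to stable)
t=3 Δ0: n0=0 z=1 x=0 n1=1 r=1 clk=1 v=1 n2=0 q=1 p=1 y=1 u=0
  Δ1: clk:1→0
  (1Δ to stable)
t=4 Δ0: n0=0 z=1 x=0 n1=1 r=1 clk=0 v=1 n2=0 q=1 p=1 y=1 u=0
  Δ1: clk:0→1
  Δ2: z:1→0
  (2Δ to stable)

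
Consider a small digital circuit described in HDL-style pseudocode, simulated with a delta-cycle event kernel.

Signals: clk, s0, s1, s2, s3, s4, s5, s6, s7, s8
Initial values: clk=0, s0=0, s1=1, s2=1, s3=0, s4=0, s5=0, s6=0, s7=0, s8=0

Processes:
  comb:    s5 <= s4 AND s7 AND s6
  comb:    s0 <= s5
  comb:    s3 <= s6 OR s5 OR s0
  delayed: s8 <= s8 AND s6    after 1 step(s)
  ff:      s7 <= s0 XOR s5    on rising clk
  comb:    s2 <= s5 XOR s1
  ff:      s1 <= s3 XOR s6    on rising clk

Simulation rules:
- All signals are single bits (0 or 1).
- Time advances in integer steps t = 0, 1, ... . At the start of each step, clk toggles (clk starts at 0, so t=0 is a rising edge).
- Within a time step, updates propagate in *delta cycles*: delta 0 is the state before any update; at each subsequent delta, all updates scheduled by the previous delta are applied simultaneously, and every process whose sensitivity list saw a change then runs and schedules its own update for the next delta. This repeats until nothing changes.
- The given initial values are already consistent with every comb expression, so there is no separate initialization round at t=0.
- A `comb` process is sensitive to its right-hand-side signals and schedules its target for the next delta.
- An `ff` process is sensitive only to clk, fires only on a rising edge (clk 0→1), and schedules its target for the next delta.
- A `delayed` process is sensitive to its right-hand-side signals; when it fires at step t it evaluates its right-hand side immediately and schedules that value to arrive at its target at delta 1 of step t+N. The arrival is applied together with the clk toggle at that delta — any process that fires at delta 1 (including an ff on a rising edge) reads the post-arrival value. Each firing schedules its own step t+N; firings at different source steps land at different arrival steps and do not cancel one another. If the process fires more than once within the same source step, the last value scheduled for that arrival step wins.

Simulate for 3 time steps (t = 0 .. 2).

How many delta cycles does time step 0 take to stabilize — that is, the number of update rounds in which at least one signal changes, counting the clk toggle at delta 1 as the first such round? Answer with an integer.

t0.Δ0 s8=0 s3=0 s7=0 s4=0 s6=0 s0=0 s2=1 s1=1 s5=0 clk=0
t0.Δ1 s8=0 s3=0 s7=0 s4=0 s6=0 s0=0 s2=1 s1=1 s5=0 clk=1
t0.Δ2 s8=0 s3=0 s7=0 s4=0 s6=0 s0=0 s2=1 s1=0 s5=0 clk=1
t0.Δ3 s8=0 s3=0 s7=0 s4=0 s6=0 s0=0 s2=0 s1=0 s5=0 clk=1
t1.Δ0 s8=0 s3=0 s7=0 s4=0 s6=0 s0=0 s2=0 s1=0 s5=0 clk=1
t1.Δ1 s8=0 s3=0 s7=0 s4=0 s6=0 s0=0 s2=0 s1=0 s5=0 clk=0
t2.Δ0 s8=0 s3=0 s7=0 s4=0 s6=0 s0=0 s2=0 s1=0 s5=0 clk=0
t2.Δ1 s8=0 s3=0 s7=0 s4=0 s6=0 s0=0 s2=0 s1=0 s5=0 clk=1

3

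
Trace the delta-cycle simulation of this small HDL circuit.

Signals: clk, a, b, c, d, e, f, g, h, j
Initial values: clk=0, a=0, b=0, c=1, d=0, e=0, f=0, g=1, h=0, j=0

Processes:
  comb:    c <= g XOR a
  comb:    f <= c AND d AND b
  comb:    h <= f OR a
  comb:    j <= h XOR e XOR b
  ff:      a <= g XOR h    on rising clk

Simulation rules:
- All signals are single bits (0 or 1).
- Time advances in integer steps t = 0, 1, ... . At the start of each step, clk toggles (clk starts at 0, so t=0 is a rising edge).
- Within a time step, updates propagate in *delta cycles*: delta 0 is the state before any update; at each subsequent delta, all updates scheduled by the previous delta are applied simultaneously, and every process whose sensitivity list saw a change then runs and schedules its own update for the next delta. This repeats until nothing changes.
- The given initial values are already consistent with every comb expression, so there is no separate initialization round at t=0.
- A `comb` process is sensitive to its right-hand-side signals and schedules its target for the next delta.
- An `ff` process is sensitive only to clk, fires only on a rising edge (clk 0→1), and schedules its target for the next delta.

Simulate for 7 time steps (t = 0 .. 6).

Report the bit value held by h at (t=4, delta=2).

0

t=0 Δ0: a=0 j=0 d=0 b=0 f=0 clk=0 g=1 h=0 c=1 e=0
  Δ1: clk:0→1
  Δ2: a:0→1
  Δ3: h:0→1, c:1→0
  Δ4: j:0→1
  (4Δ to stable)
t=1 Δ0: a=1 j=1 d=0 b=0 f=0 clk=1 g=1 h=1 c=0 e=0
  Δ1: clk:1→0
  (1Δ to stable)
t=2 Δ0: a=1 j=1 d=0 b=0 f=0 clk=0 g=1 h=1 c=0 e=0
  Δ1: clk:0→1
  Δ2: a:1→0
  Δ3: h:1→0, c:0→1
  Δ4: j:1→0
  (4Δ to stable)
t=3 Δ0: a=0 j=0 d=0 b=0 f=0 clk=1 g=1 h=0 c=1 e=0
  Δ1: clk:1→0
  (1Δ to stable)
t=4 Δ0: a=0 j=0 d=0 b=0 f=0 clk=0 g=1 h=0 c=1 e=0
  Δ1: clk:0→1
  Δ2: a:0→1
  Δ3: h:0→1, c:1→0
  Δ4: j:0→1
  (4Δ to stable)
t=5 Δ0: a=1 j=1 d=0 b=0 f=0 clk=1 g=1 h=1 c=0 e=0
  Δ1: clk:1→0
  (1Δ to stable)
t=6 Δ0: a=1 j=1 d=0 b=0 f=0 clk=0 g=1 h=1 c=0 e=0
  Δ1: clk:0→1
  Δ2: a:1→0
  Δ3: h:1→0, c:0→1
  Δ4: j:1→0
  (4Δ to stable)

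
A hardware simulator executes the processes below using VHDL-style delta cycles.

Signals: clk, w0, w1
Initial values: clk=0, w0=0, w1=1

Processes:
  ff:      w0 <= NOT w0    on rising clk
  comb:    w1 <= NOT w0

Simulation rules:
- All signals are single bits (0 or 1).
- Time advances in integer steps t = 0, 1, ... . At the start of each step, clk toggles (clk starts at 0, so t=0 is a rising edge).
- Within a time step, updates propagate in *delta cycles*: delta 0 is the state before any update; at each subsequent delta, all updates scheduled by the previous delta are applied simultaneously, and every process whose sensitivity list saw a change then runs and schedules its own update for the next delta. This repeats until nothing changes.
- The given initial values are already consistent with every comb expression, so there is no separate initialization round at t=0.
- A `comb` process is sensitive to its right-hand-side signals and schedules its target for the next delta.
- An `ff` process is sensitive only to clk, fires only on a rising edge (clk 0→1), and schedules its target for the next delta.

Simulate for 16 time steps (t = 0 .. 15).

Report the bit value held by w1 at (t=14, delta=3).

1

[bits: w0,w1,clk]
t=0: Δ0=010 Δ1=011 Δ2=111 Δ3=101 | 3Δ
t=1: Δ0=101 Δ1=100 | 1Δ
t=2: Δ0=100 Δ1=101 Δ2=001 Δ3=011 | 3Δ
t=3: Δ0=011 Δ1=010 | 1Δ
t=4: Δ0=010 Δ1=011 Δ2=111 Δ3=101 | 3Δ
t=5: Δ0=101 Δ1=100 | 1Δ
t=6: Δ0=100 Δ1=101 Δ2=001 Δ3=011 | 3Δ
t=7: Δ0=011 Δ1=010 | 1Δ
t=8: Δ0=010 Δ1=011 Δ2=111 Δ3=101 | 3Δ
t=9: Δ0=101 Δ1=100 | 1Δ
t=10: Δ0=100 Δ1=101 Δ2=001 Δ3=011 | 3Δ
t=11: Δ0=011 Δ1=010 | 1Δ
t=12: Δ0=010 Δ1=011 Δ2=111 Δ3=101 | 3Δ
t=13: Δ0=101 Δ1=100 | 1Δ
t=14: Δ0=100 Δ1=101 Δ2=001 Δ3=011 | 3Δ
t=15: Δ0=011 Δ1=010 | 1Δ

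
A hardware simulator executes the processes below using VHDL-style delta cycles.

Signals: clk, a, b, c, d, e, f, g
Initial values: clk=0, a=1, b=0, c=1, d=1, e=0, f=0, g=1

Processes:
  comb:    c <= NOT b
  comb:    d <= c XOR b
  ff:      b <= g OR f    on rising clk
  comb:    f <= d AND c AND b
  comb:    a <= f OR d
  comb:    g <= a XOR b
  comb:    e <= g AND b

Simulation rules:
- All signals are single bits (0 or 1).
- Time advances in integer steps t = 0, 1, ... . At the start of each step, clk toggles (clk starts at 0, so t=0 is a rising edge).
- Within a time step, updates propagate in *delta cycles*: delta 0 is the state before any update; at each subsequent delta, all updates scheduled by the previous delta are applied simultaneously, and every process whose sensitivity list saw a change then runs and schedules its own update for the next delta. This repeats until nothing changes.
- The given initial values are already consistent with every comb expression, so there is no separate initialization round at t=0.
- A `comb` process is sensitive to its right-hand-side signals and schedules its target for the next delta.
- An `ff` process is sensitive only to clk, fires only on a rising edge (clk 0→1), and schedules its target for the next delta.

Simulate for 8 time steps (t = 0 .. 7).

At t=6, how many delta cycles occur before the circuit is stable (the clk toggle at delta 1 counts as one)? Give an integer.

6

t0.Δ0 e=0 b=0 d=1 c=1 clk=0 f=0 g=1 a=1
t0.Δ1 e=0 b=0 d=1 c=1 clk=1 f=0 g=1 a=1
t0.Δ2 e=0 b=1 d=1 c=1 clk=1 f=0 g=1 a=1
t0.Δ3 e=1 b=1 d=0 c=0 clk=1 f=1 g=0 a=1
t0.Δ4 e=0 b=1 d=1 c=0 clk=1 f=0 g=0 a=1
t1.Δ0 e=0 b=1 d=1 c=0 clk=1 f=0 g=0 a=1
t1.Δ1 e=0 b=1 d=1 c=0 clk=0 f=0 g=0 a=1
t2.Δ0 e=0 b=1 d=1 c=0 clk=0 f=0 g=0 a=1
t2.Δ1 e=0 b=1 d=1 c=0 clk=1 f=0 g=0 a=1
t2.Δ2 e=0 b=0 d=1 c=0 clk=1 f=0 g=0 a=1
t2.Δ3 e=0 b=0 d=0 c=1 clk=1 f=0 g=1 a=1
t2.Δ4 e=0 b=0 d=1 c=1 clk=1 f=0 g=1 a=0
t2.Δ5 e=0 b=0 d=1 c=1 clk=1 f=0 g=0 a=1
t2.Δ6 e=0 b=0 d=1 c=1 clk=1 f=0 g=1 a=1
t3.Δ0 e=0 b=0 d=1 c=1 clk=1 f=0 g=1 a=1
t3.Δ1 e=0 b=0 d=1 c=1 clk=0 f=0 g=1 a=1
t4.Δ0 e=0 b=0 d=1 c=1 clk=0 f=0 g=1 a=1
t4.Δ1 e=0 b=0 d=1 c=1 clk=1 f=0 g=1 a=1
t4.Δ2 e=0 b=1 d=1 c=1 clk=1 f=0 g=1 a=1
t4.Δ3 e=1 b=1 d=0 c=0 clk=1 f=1 g=0 a=1
t4.Δ4 e=0 b=1 d=1 c=0 clk=1 f=0 g=0 a=1
t5.Δ0 e=0 b=1 d=1 c=0 clk=1 f=0 g=0 a=1
t5.Δ1 e=0 b=1 d=1 c=0 clk=0 f=0 g=0 a=1
t6.Δ0 e=0 b=1 d=1 c=0 clk=0 f=0 g=0 a=1
t6.Δ1 e=0 b=1 d=1 c=0 clk=1 f=0 g=0 a=1
t6.Δ2 e=0 b=0 d=1 c=0 clk=1 f=0 g=0 a=1
t6.Δ3 e=0 b=0 d=0 c=1 clk=1 f=0 g=1 a=1
t6.Δ4 e=0 b=0 d=1 c=1 clk=1 f=0 g=1 a=0
t6.Δ5 e=0 b=0 d=1 c=1 clk=1 f=0 g=0 a=1
t6.Δ6 e=0 b=0 d=1 c=1 clk=1 f=0 g=1 a=1
t7.Δ0 e=0 b=0 d=1 c=1 clk=1 f=0 g=1 a=1
t7.Δ1 e=0 b=0 d=1 c=1 clk=0 f=0 g=1 a=1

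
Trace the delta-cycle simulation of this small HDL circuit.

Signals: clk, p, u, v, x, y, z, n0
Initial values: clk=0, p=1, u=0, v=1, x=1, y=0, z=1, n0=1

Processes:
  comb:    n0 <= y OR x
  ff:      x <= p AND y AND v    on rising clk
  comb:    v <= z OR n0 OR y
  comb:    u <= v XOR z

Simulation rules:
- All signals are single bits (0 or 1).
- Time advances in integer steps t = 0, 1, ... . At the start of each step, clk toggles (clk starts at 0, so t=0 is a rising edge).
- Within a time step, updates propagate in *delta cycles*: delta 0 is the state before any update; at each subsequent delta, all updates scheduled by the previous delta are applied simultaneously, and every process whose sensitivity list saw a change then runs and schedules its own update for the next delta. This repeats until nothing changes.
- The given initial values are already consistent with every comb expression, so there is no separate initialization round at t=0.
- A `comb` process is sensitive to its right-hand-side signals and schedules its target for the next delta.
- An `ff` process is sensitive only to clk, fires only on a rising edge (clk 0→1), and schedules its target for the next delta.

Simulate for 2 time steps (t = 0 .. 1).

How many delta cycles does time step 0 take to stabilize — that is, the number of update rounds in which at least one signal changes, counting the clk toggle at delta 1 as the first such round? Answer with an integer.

[bits: v,x,z,n0,u,clk,y,p]
t=0: Δ0=11110001 Δ1=11110101 Δ2=10110101 Δ3=10100101 | 3Δ
t=1: Δ0=10100101 Δ1=10100001 | 1Δ

3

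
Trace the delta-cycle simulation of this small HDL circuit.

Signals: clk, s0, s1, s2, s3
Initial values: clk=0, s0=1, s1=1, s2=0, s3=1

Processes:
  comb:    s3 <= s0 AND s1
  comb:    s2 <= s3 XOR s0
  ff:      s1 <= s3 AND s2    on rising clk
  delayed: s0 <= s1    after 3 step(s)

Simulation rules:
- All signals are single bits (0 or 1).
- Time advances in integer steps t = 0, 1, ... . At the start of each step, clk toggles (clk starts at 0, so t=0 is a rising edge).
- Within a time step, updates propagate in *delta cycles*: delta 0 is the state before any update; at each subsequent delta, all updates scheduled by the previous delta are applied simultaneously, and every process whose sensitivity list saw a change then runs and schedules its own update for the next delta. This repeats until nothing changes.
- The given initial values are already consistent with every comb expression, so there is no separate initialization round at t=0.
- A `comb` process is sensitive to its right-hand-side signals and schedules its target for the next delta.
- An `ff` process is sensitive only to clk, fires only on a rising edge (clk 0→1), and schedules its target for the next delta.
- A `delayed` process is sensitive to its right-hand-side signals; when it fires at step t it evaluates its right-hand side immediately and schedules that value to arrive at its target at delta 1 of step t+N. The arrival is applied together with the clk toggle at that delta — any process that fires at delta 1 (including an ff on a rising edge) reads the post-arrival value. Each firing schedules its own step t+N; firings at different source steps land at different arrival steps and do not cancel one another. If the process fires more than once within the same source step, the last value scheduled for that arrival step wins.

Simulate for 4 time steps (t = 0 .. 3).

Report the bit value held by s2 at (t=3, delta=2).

t0.Δ0 s0=1 s3=1 clk=0 s2=0 s1=1
t0.Δ1 s0=1 s3=1 clk=1 s2=0 s1=1
t0.Δ2 s0=1 s3=1 clk=1 s2=0 s1=0
t0.Δ3 s0=1 s3=0 clk=1 s2=0 s1=0
t0.Δ4 s0=1 s3=0 clk=1 s2=1 s1=0
t1.Δ0 s0=1 s3=0 clk=1 s2=1 s1=0
t1.Δ1 s0=1 s3=0 clk=0 s2=1 s1=0
t2.Δ0 s0=1 s3=0 clk=0 s2=1 s1=0
t2.Δ1 s0=1 s3=0 clk=1 s2=1 s1=0
t3.Δ0 s0=1 s3=0 clk=1 s2=1 s1=0
t3.Δ1 s0=0 s3=0 clk=0 s2=1 s1=0
t3.Δ2 s0=0 s3=0 clk=0 s2=0 s1=0

0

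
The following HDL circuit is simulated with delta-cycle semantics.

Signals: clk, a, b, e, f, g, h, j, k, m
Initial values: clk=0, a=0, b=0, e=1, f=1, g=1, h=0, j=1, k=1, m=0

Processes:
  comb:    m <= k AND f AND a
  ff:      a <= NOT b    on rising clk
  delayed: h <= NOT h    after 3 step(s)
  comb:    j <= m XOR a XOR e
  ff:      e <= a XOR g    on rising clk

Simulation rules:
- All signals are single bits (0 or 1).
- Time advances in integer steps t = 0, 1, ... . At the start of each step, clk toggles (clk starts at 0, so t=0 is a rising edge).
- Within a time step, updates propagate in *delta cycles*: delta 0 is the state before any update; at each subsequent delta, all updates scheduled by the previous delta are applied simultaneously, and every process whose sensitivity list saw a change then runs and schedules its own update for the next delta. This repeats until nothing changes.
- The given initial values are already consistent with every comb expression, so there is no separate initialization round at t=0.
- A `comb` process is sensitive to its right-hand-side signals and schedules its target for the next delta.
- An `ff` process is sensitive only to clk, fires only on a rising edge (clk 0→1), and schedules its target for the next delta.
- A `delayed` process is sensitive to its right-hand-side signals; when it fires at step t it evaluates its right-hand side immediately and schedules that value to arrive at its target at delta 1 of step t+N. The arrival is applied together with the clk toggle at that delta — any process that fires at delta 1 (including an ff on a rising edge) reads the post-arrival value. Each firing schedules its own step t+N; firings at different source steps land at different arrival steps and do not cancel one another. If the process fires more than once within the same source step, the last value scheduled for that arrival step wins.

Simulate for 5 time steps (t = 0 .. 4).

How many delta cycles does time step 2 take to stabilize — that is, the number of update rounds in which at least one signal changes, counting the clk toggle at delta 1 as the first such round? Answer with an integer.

t=0 Δ0: b=0 clk=0 j=1 m=0 e=1 f=1 k=1 a=0 g=1 h=0
  Δ1: clk:0→1
  Δ2: a:0→1
  Δ3: j:1→0, m:0→1
  Δ4: j:0→1
  (4Δ to stable)
t=1 Δ0: b=0 clk=1 j=1 m=1 e=1 f=1 k=1 a=1 g=1 h=0
  Δ1: clk:1→0
  (1Δ to stable)
t=2 Δ0: b=0 clk=0 j=1 m=1 e=1 f=1 k=1 a=1 g=1 h=0
  Δ1: clk:0→1
  Δ2: e:1→0
  Δ3: j:1→0
  (3Δ to stable)
t=3 Δ0: b=0 clk=1 j=0 m=1 e=0 f=1 k=1 a=1 g=1 h=0
  Δ1: clk:1→0
  (1Δ to stable)
t=4 Δ0: b=0 clk=0 j=0 m=1 e=0 f=1 k=1 a=1 g=1 h=0
  Δ1: clk:0→1
  (1Δ to stable)

3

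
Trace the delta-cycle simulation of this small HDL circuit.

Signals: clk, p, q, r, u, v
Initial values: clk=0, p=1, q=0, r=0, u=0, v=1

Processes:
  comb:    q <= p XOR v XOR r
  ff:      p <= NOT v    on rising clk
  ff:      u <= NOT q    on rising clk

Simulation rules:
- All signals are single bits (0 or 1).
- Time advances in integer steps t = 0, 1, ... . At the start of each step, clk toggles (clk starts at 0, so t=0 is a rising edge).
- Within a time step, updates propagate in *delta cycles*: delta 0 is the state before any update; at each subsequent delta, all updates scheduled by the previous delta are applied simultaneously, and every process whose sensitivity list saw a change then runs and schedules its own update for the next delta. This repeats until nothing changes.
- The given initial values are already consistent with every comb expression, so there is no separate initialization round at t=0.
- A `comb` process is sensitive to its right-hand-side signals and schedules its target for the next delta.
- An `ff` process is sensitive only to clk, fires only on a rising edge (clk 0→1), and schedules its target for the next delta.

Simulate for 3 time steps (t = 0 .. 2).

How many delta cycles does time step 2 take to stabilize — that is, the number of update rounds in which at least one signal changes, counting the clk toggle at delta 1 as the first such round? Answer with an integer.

2

[bits: u,v,q,clk,p,r]
t=0: Δ0=010010 Δ1=010110 Δ2=110100 Δ3=111100 | 3Δ
t=1: Δ0=111100 Δ1=111000 | 1Δ
t=2: Δ0=111000 Δ1=111100 Δ2=011100 | 2Δ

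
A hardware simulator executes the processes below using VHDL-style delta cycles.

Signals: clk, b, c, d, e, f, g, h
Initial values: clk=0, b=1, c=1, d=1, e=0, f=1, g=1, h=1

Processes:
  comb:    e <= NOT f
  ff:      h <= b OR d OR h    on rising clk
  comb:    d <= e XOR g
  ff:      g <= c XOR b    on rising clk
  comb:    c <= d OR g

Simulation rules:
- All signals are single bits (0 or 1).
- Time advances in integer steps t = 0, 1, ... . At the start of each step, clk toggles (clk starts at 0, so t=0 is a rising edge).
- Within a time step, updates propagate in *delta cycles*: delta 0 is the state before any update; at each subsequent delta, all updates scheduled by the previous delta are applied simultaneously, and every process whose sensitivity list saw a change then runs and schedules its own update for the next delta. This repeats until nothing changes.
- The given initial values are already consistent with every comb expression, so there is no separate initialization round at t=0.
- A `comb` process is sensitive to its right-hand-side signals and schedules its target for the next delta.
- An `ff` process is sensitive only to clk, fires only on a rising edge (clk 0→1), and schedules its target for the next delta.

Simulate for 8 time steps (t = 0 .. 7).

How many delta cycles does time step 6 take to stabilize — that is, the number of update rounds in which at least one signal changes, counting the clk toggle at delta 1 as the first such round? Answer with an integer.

t=0 Δ0: f=1 c=1 g=1 d=1 e=0 h=1 b=1 clk=0
  Δ1: clk:0→1
  Δ2: g:1→0
  Δ3: d:1→0
  Δ4: c:1→0
  (4Δ to stable)
t=1 Δ0: f=1 c=0 g=0 d=0 e=0 h=1 b=1 clk=1
  Δ1: clk:1→0
  (1Δ to stable)
t=2 Δ0: f=1 c=0 g=0 d=0 e=0 h=1 b=1 clk=0
  Δ1: clk:0→1
  Δ2: g:0→1
  Δ3: c:0→1, d:0→1
  (3Δ to stable)
t=3 Δ0: f=1 c=1 g=1 d=1 e=0 h=1 b=1 clk=1
  Δ1: clk:1→0
  (1Δ to stable)
t=4 Δ0: f=1 c=1 g=1 d=1 e=0 h=1 b=1 clk=0
  Δ1: clk:0→1
  Δ2: g:1→0
  Δ3: d:1→0
  Δ4: c:1→0
  (4Δ to stable)
t=5 Δ0: f=1 c=0 g=0 d=0 e=0 h=1 b=1 clk=1
  Δ1: clk:1→0
  (1Δ to stable)
t=6 Δ0: f=1 c=0 g=0 d=0 e=0 h=1 b=1 clk=0
  Δ1: clk:0→1
  Δ2: g:0→1
  Δ3: c:0→1, d:0→1
  (3Δ to stable)
t=7 Δ0: f=1 c=1 g=1 d=1 e=0 h=1 b=1 clk=1
  Δ1: clk:1→0
  (1Δ to stable)

3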